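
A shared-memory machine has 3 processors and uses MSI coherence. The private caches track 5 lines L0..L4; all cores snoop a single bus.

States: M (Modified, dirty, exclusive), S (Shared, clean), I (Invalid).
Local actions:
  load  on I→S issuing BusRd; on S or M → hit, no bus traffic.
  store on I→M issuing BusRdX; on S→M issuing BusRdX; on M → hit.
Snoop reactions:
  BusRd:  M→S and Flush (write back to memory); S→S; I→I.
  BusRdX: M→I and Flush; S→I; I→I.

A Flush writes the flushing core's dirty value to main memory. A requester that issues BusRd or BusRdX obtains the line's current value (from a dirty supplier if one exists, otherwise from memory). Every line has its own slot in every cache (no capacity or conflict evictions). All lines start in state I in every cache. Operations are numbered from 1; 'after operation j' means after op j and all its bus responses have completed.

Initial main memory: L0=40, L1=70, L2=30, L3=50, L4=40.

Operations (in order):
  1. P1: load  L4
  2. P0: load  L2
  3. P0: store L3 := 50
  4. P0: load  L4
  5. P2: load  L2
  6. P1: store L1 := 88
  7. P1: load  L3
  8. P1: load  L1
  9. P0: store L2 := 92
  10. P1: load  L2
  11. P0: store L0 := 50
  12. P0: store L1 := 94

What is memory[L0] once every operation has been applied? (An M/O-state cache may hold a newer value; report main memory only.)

step 1: P1: load  L4  ⟶  ISI  (L4)  txn=BusRd  M[L4]=40
step 2: P0: load  L2  ⟶  SII  (L2)  txn=BusRd  M[L2]=30
step 3: P0: store L3 := 50  ⟶  MII  (L3)  txn=BusRdX  M[L3]=50
step 4: P0: load  L4  ⟶  SSI  (L4)  txn=BusRd  M[L4]=40
step 5: P2: load  L2  ⟶  SIS  (L2)  txn=BusRd  M[L2]=30
step 6: P1: store L1 := 88  ⟶  IMI  (L1)  txn=BusRdX  M[L1]=70
step 7: P1: load  L3  ⟶  SSI  (L3)  txn=BusRd+Flush  M[L3]=50
step 8: P1: load  L1  ⟶  IMI  (L1)  txn=∅  M[L1]=70
step 9: P0: store L2 := 92  ⟶  MII  (L2)  txn=BusRdX  M[L2]=30
step 10: P1: load  L2  ⟶  SSI  (L2)  txn=BusRd+Flush  M[L2]=92
step 11: P0: store L0 := 50  ⟶  MII  (L0)  txn=BusRdX  M[L0]=40
step 12: P0: store L1 := 94  ⟶  MII  (L1)  txn=BusRdX+Flush  M[L1]=88

memory[L0] = 40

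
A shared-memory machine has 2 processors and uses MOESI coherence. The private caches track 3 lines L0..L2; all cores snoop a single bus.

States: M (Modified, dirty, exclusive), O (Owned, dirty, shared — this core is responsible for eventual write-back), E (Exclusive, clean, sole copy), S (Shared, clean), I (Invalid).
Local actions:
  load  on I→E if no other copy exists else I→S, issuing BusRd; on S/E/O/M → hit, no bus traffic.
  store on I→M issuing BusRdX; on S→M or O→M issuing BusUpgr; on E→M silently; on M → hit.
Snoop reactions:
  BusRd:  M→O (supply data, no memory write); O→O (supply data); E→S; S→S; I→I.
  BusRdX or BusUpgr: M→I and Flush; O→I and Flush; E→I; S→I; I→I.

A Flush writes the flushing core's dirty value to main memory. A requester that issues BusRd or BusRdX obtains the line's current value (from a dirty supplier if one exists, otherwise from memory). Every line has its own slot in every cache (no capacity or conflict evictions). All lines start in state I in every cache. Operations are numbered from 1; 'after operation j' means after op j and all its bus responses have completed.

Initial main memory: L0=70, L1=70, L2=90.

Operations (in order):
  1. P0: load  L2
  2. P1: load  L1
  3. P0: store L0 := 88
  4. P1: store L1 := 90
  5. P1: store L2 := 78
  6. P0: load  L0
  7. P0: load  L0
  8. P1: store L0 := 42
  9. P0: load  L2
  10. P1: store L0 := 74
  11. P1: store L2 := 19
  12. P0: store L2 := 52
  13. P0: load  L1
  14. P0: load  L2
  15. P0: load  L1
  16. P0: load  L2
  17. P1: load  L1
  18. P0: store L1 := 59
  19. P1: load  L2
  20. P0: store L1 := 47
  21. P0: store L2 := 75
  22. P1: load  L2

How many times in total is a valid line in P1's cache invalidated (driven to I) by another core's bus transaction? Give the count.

invalidations = 3

1. P0: load  L2  bus=[BusRd]  L2: P0=E P1=I  mem[L2]=90
2. P1: load  L1  bus=[BusRd]  L1: P0=I P1=E  mem[L1]=70
3. P0: store L0 := 88  bus=[BusRdX]  L0: P0=M P1=I  mem[L0]=70
4. P1: store L1 := 90  bus=[-]  L1: P0=I P1=M  mem[L1]=70
5. P1: store L2 := 78  bus=[BusRdX]  L2: P0=I P1=M  mem[L2]=90
6. P0: load  L0  bus=[-]  L0: P0=M P1=I  mem[L0]=70
7. P0: load  L0  bus=[-]  L0: P0=M P1=I  mem[L0]=70
8. P1: store L0 := 42  bus=[BusRdX,Flush]  L0: P0=I P1=M  mem[L0]=88
9. P0: load  L2  bus=[BusRd]  L2: P0=S P1=O  mem[L2]=90
10. P1: store L0 := 74  bus=[-]  L0: P0=I P1=M  mem[L0]=88
11. P1: store L2 := 19  bus=[BusUpgr]  L2: P0=I P1=M  mem[L2]=90
12. P0: store L2 := 52  bus=[BusRdX,Flush]  L2: P0=M P1=I  mem[L2]=19
13. P0: load  L1  bus=[BusRd]  L1: P0=S P1=O  mem[L1]=70
14. P0: load  L2  bus=[-]  L2: P0=M P1=I  mem[L2]=19
15. P0: load  L1  bus=[-]  L1: P0=S P1=O  mem[L1]=70
16. P0: load  L2  bus=[-]  L2: P0=M P1=I  mem[L2]=19
17. P1: load  L1  bus=[-]  L1: P0=S P1=O  mem[L1]=70
18. P0: store L1 := 59  bus=[BusUpgr,Flush]  L1: P0=M P1=I  mem[L1]=90
19. P1: load  L2  bus=[BusRd]  L2: P0=O P1=S  mem[L2]=19
20. P0: store L1 := 47  bus=[-]  L1: P0=M P1=I  mem[L1]=90
21. P0: store L2 := 75  bus=[BusUpgr]  L2: P0=M P1=I  mem[L2]=19
22. P1: load  L2  bus=[BusRd]  L2: P0=O P1=S  mem[L2]=19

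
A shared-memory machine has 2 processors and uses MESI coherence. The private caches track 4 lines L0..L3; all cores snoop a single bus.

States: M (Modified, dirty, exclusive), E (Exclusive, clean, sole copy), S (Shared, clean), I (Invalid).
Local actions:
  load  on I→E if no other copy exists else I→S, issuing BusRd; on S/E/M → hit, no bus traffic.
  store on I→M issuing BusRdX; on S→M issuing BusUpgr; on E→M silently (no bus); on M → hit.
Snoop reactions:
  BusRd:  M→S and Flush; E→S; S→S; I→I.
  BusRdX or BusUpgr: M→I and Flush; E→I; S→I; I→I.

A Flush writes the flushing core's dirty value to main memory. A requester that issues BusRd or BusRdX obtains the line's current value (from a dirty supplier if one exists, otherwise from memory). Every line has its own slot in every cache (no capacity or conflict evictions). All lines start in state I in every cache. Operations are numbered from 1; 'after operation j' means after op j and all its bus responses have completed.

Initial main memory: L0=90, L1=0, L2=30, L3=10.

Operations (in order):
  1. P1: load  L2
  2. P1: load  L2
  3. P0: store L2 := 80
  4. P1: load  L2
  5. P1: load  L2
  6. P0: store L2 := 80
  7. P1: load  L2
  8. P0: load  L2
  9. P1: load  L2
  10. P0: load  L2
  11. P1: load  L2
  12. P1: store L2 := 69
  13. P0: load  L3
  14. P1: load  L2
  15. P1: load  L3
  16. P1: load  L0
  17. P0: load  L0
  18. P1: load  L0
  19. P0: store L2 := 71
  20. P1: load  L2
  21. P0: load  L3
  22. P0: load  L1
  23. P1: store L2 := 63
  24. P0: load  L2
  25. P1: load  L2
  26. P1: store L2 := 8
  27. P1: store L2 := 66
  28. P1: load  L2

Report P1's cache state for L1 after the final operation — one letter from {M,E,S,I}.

state = I

  op1 P1: load  L2 → I/E on L2; bus BusRd; mem=30
  op2 P1: load  L2 → I/E on L2; bus (none); mem=30
  op3 P0: store L2 := 80 → M/I on L2; bus BusRdX; mem=30
  op4 P1: load  L2 → S/S on L2; bus BusRd Flush; mem=80
  op5 P1: load  L2 → S/S on L2; bus (none); mem=80
  op6 P0: store L2 := 80 → M/I on L2; bus BusUpgr; mem=80
  op7 P1: load  L2 → S/S on L2; bus BusRd Flush; mem=80
  op8 P0: load  L2 → S/S on L2; bus (none); mem=80
  op9 P1: load  L2 → S/S on L2; bus (none); mem=80
  op10 P0: load  L2 → S/S on L2; bus (none); mem=80
  op11 P1: load  L2 → S/S on L2; bus (none); mem=80
  op12 P1: store L2 := 69 → I/M on L2; bus BusUpgr; mem=80
  op13 P0: load  L3 → E/I on L3; bus BusRd; mem=10
  op14 P1: load  L2 → I/M on L2; bus (none); mem=80
  op15 P1: load  L3 → S/S on L3; bus BusRd; mem=10
  op16 P1: load  L0 → I/E on L0; bus BusRd; mem=90
  op17 P0: load  L0 → S/S on L0; bus BusRd; mem=90
  op18 P1: load  L0 → S/S on L0; bus (none); mem=90
  op19 P0: store L2 := 71 → M/I on L2; bus BusRdX Flush; mem=69
  op20 P1: load  L2 → S/S on L2; bus BusRd Flush; mem=71
  op21 P0: load  L3 → S/S on L3; bus (none); mem=10
  op22 P0: load  L1 → E/I on L1; bus BusRd; mem=0
  op23 P1: store L2 := 63 → I/M on L2; bus BusUpgr; mem=71
  op24 P0: load  L2 → S/S on L2; bus BusRd Flush; mem=63
  op25 P1: load  L2 → S/S on L2; bus (none); mem=63
  op26 P1: store L2 := 8 → I/M on L2; bus BusUpgr; mem=63
  op27 P1: store L2 := 66 → I/M on L2; bus (none); mem=63
  op28 P1: load  L2 → I/M on L2; bus (none); mem=63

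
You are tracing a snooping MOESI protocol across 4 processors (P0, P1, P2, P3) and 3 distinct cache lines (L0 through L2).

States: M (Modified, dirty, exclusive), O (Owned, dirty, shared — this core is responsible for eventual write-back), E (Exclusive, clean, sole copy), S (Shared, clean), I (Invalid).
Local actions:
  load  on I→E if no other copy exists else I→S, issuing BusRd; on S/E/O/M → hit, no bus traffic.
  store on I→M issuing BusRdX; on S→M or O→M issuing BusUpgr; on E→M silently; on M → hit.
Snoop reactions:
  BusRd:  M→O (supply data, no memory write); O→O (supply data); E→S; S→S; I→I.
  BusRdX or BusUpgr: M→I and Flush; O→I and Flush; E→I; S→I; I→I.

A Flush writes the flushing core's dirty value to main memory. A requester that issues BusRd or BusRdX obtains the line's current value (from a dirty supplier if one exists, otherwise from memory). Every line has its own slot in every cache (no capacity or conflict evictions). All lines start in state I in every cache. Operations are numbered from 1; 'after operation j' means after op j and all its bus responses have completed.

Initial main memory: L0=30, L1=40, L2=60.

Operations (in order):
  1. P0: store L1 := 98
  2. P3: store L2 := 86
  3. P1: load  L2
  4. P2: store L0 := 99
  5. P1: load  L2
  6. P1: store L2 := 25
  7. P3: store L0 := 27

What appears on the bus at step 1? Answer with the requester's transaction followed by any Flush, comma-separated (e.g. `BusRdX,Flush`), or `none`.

bus = BusRdX

1. P0: store L1 := 98  bus=[BusRdX]  L1: P0=M P1=I P2=I P3=I  mem[L1]=40
2. P3: store L2 := 86  bus=[BusRdX]  L2: P0=I P1=I P2=I P3=M  mem[L2]=60
3. P1: load  L2  bus=[BusRd]  L2: P0=I P1=S P2=I P3=O  mem[L2]=60
4. P2: store L0 := 99  bus=[BusRdX]  L0: P0=I P1=I P2=M P3=I  mem[L0]=30
5. P1: load  L2  bus=[-]  L2: P0=I P1=S P2=I P3=O  mem[L2]=60
6. P1: store L2 := 25  bus=[BusUpgr,Flush]  L2: P0=I P1=M P2=I P3=I  mem[L2]=86
7. P3: store L0 := 27  bus=[BusRdX,Flush]  L0: P0=I P1=I P2=I P3=M  mem[L0]=99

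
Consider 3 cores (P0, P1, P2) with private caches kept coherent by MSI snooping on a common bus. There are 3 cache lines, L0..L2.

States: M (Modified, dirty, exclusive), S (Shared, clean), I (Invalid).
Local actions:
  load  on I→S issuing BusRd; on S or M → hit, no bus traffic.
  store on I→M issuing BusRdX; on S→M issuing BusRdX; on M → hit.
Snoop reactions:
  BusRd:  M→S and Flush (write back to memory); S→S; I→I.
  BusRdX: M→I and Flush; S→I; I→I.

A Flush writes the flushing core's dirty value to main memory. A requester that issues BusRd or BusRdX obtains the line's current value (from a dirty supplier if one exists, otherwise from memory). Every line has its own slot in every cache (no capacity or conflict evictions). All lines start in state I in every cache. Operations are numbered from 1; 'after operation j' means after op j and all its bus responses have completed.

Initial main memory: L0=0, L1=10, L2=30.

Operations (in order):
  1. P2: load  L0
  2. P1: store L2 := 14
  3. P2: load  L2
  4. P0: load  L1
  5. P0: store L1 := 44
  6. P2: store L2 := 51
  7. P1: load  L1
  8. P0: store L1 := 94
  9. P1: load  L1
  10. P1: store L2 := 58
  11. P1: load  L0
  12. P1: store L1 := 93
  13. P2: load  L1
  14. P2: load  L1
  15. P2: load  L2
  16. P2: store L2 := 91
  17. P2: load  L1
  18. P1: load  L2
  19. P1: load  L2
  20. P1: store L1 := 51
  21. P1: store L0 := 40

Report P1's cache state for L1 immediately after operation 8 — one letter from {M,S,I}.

state = I

  op1 P2: load  L0 → I/I/S on L0; bus BusRd; mem=0
  op2 P1: store L2 := 14 → I/M/I on L2; bus BusRdX; mem=30
  op3 P2: load  L2 → I/S/S on L2; bus BusRd Flush; mem=14
  op4 P0: load  L1 → S/I/I on L1; bus BusRd; mem=10
  op5 P0: store L1 := 44 → M/I/I on L1; bus BusRdX; mem=10
  op6 P2: store L2 := 51 → I/I/M on L2; bus BusRdX; mem=14
  op7 P1: load  L1 → S/S/I on L1; bus BusRd Flush; mem=44
  op8 P0: store L1 := 94 → M/I/I on L1; bus BusRdX; mem=44
  op9 P1: load  L1 → S/S/I on L1; bus BusRd Flush; mem=94
  op10 P1: store L2 := 58 → I/M/I on L2; bus BusRdX Flush; mem=51
  op11 P1: load  L0 → I/S/S on L0; bus BusRd; mem=0
  op12 P1: store L1 := 93 → I/M/I on L1; bus BusRdX; mem=94
  op13 P2: load  L1 → I/S/S on L1; bus BusRd Flush; mem=93
  op14 P2: load  L1 → I/S/S on L1; bus (none); mem=93
  op15 P2: load  L2 → I/S/S on L2; bus BusRd Flush; mem=58
  op16 P2: store L2 := 91 → I/I/M on L2; bus BusRdX; mem=58
  op17 P2: load  L1 → I/S/S on L1; bus (none); mem=93
  op18 P1: load  L2 → I/S/S on L2; bus BusRd Flush; mem=91
  op19 P1: load  L2 → I/S/S on L2; bus (none); mem=91
  op20 P1: store L1 := 51 → I/M/I on L1; bus BusRdX; mem=93
  op21 P1: store L0 := 40 → I/M/I on L0; bus BusRdX; mem=0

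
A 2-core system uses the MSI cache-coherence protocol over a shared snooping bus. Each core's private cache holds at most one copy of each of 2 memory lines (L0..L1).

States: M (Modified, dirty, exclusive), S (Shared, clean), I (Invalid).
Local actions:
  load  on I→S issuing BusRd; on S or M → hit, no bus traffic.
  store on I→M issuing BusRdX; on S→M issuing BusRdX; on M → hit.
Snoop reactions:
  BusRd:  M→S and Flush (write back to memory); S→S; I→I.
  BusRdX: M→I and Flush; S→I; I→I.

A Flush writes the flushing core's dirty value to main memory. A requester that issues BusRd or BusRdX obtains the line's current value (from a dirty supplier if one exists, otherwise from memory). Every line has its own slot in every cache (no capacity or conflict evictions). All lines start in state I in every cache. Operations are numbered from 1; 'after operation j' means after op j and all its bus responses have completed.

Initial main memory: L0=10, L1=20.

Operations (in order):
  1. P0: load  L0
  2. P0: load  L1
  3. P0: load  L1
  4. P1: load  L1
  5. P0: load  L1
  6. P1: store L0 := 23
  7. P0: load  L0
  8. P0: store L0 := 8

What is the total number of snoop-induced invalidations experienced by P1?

invalidations = 1

1. P0: load  L0  bus=[BusRd]  L0: P0=S P1=I  mem[L0]=10
2. P0: load  L1  bus=[BusRd]  L1: P0=S P1=I  mem[L1]=20
3. P0: load  L1  bus=[-]  L1: P0=S P1=I  mem[L1]=20
4. P1: load  L1  bus=[BusRd]  L1: P0=S P1=S  mem[L1]=20
5. P0: load  L1  bus=[-]  L1: P0=S P1=S  mem[L1]=20
6. P1: store L0 := 23  bus=[BusRdX]  L0: P0=I P1=M  mem[L0]=10
7. P0: load  L0  bus=[BusRd,Flush]  L0: P0=S P1=S  mem[L0]=23
8. P0: store L0 := 8  bus=[BusRdX]  L0: P0=M P1=I  mem[L0]=23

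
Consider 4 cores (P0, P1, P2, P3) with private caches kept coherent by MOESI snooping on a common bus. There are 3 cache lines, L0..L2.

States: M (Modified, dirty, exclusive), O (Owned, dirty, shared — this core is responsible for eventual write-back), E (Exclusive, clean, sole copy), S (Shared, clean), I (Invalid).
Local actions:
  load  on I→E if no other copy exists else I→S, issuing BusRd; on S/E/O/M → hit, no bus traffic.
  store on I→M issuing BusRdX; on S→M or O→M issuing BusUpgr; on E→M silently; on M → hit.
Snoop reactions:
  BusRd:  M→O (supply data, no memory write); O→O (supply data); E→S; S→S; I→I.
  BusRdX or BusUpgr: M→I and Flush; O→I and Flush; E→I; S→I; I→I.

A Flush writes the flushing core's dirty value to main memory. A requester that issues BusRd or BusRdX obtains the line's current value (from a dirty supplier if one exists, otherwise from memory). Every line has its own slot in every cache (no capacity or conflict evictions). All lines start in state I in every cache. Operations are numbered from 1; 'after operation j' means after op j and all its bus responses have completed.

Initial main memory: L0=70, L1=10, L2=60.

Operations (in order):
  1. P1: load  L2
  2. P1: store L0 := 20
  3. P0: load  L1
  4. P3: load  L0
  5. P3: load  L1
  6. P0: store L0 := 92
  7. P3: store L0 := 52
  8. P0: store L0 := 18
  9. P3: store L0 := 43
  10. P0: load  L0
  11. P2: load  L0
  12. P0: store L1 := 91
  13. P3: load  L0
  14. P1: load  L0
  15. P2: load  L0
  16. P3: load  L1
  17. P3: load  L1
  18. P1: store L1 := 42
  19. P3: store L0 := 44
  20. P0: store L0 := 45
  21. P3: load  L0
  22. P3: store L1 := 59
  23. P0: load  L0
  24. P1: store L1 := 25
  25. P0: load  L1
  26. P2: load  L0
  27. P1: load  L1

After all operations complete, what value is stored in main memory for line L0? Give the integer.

memory[L0] = 44

  op1 P1: load  L2 → I/E/I/I on L2; bus BusRd; mem=60
  op2 P1: store L0 := 20 → I/M/I/I on L0; bus BusRdX; mem=70
  op3 P0: load  L1 → E/I/I/I on L1; bus BusRd; mem=10
  op4 P3: load  L0 → I/O/I/S on L0; bus BusRd; mem=70
  op5 P3: load  L1 → S/I/I/S on L1; bus BusRd; mem=10
  op6 P0: store L0 := 92 → M/I/I/I on L0; bus BusRdX Flush; mem=20
  op7 P3: store L0 := 52 → I/I/I/M on L0; bus BusRdX Flush; mem=92
  op8 P0: store L0 := 18 → M/I/I/I on L0; bus BusRdX Flush; mem=52
  op9 P3: store L0 := 43 → I/I/I/M on L0; bus BusRdX Flush; mem=18
  op10 P0: load  L0 → S/I/I/O on L0; bus BusRd; mem=18
  op11 P2: load  L0 → S/I/S/O on L0; bus BusRd; mem=18
  op12 P0: store L1 := 91 → M/I/I/I on L1; bus BusUpgr; mem=10
  op13 P3: load  L0 → S/I/S/O on L0; bus (none); mem=18
  op14 P1: load  L0 → S/S/S/O on L0; bus BusRd; mem=18
  op15 P2: load  L0 → S/S/S/O on L0; bus (none); mem=18
  op16 P3: load  L1 → O/I/I/S on L1; bus BusRd; mem=10
  op17 P3: load  L1 → O/I/I/S on L1; bus (none); mem=10
  op18 P1: store L1 := 42 → I/M/I/I on L1; bus BusRdX Flush; mem=91
  op19 P3: store L0 := 44 → I/I/I/M on L0; bus BusUpgr; mem=18
  op20 P0: store L0 := 45 → M/I/I/I on L0; bus BusRdX Flush; mem=44
  op21 P3: load  L0 → O/I/I/S on L0; bus BusRd; mem=44
  op22 P3: store L1 := 59 → I/I/I/M on L1; bus BusRdX Flush; mem=42
  op23 P0: load  L0 → O/I/I/S on L0; bus (none); mem=44
  op24 P1: store L1 := 25 → I/M/I/I on L1; bus BusRdX Flush; mem=59
  op25 P0: load  L1 → S/O/I/I on L1; bus BusRd; mem=59
  op26 P2: load  L0 → O/I/S/S on L0; bus BusRd; mem=44
  op27 P1: load  L1 → S/O/I/I on L1; bus (none); mem=59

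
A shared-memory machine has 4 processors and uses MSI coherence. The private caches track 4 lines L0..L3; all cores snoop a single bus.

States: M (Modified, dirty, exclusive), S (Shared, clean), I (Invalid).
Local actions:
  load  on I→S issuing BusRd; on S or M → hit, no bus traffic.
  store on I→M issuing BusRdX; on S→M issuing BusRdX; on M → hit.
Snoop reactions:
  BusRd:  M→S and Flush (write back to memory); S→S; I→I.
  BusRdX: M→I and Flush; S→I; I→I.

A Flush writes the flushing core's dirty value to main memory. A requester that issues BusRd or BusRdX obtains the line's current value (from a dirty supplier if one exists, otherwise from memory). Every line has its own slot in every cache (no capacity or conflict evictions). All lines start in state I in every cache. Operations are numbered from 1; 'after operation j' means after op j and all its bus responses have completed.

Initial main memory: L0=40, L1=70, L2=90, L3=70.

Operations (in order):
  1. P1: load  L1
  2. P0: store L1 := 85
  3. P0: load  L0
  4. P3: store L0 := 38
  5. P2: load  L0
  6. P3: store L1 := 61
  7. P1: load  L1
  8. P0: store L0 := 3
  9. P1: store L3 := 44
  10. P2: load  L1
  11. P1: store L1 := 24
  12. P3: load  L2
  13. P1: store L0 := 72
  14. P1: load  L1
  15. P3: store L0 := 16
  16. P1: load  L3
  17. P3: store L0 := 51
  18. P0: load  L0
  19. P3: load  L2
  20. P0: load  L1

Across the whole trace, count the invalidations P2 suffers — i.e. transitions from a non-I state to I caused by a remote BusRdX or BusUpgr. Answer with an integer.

  op1 P1: load  L1 → I/S/I/I on L1; bus BusRd; mem=70
  op2 P0: store L1 := 85 → M/I/I/I on L1; bus BusRdX; mem=70
  op3 P0: load  L0 → S/I/I/I on L0; bus BusRd; mem=40
  op4 P3: store L0 := 38 → I/I/I/M on L0; bus BusRdX; mem=40
  op5 P2: load  L0 → I/I/S/S on L0; bus BusRd Flush; mem=38
  op6 P3: store L1 := 61 → I/I/I/M on L1; bus BusRdX Flush; mem=85
  op7 P1: load  L1 → I/S/I/S on L1; bus BusRd Flush; mem=61
  op8 P0: store L0 := 3 → M/I/I/I on L0; bus BusRdX; mem=38
  op9 P1: store L3 := 44 → I/M/I/I on L3; bus BusRdX; mem=70
  op10 P2: load  L1 → I/S/S/S on L1; bus BusRd; mem=61
  op11 P1: store L1 := 24 → I/M/I/I on L1; bus BusRdX; mem=61
  op12 P3: load  L2 → I/I/I/S on L2; bus BusRd; mem=90
  op13 P1: store L0 := 72 → I/M/I/I on L0; bus BusRdX Flush; mem=3
  op14 P1: load  L1 → I/M/I/I on L1; bus (none); mem=61
  op15 P3: store L0 := 16 → I/I/I/M on L0; bus BusRdX Flush; mem=72
  op16 P1: load  L3 → I/M/I/I on L3; bus (none); mem=70
  op17 P3: store L0 := 51 → I/I/I/M on L0; bus (none); mem=72
  op18 P0: load  L0 → S/I/I/S on L0; bus BusRd Flush; mem=51
  op19 P3: load  L2 → I/I/I/S on L2; bus (none); mem=90
  op20 P0: load  L1 → S/S/I/I on L1; bus BusRd Flush; mem=24

invalidations = 2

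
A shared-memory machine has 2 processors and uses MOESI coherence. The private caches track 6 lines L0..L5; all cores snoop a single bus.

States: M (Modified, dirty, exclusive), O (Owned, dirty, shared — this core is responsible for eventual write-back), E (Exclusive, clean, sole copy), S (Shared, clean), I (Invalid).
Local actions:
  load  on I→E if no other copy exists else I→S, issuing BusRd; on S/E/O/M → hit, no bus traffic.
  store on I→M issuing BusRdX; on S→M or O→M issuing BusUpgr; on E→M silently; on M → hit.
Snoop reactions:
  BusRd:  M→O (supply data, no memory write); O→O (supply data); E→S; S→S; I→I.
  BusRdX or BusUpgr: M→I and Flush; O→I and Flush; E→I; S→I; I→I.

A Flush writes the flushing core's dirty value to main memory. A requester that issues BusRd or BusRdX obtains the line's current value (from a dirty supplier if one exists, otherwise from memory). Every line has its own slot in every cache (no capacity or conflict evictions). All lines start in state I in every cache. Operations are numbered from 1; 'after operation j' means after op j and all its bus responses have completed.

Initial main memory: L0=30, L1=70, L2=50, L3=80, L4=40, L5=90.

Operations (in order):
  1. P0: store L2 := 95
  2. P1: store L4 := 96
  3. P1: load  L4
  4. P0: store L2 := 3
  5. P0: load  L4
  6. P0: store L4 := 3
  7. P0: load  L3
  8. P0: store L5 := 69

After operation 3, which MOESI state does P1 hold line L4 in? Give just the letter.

1. P0: store L2 := 95  bus=[BusRdX]  L2: P0=M P1=I  mem[L2]=50
2. P1: store L4 := 96  bus=[BusRdX]  L4: P0=I P1=M  mem[L4]=40
3. P1: load  L4  bus=[-]  L4: P0=I P1=M  mem[L4]=40
4. P0: store L2 := 3  bus=[-]  L2: P0=M P1=I  mem[L2]=50
5. P0: load  L4  bus=[BusRd]  L4: P0=S P1=O  mem[L4]=40
6. P0: store L4 := 3  bus=[BusUpgr,Flush]  L4: P0=M P1=I  mem[L4]=96
7. P0: load  L3  bus=[BusRd]  L3: P0=E P1=I  mem[L3]=80
8. P0: store L5 := 69  bus=[BusRdX]  L5: P0=M P1=I  mem[L5]=90

state = M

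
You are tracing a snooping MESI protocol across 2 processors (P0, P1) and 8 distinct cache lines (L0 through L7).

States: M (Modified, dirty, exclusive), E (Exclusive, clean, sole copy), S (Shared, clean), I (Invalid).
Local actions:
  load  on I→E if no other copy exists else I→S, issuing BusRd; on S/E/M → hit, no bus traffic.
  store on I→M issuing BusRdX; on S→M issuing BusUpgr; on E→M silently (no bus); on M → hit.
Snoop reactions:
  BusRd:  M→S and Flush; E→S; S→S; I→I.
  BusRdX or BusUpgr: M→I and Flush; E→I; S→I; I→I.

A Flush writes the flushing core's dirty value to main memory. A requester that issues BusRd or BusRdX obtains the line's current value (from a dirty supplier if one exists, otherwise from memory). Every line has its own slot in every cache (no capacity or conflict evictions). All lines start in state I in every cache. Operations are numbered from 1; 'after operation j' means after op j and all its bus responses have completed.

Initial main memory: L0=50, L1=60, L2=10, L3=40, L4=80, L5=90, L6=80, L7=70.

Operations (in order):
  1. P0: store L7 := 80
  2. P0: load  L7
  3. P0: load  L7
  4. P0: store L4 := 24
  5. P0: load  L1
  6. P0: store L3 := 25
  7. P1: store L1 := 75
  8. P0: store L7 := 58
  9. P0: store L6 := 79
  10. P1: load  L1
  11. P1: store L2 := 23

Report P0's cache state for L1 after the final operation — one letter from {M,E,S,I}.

state = I

  op1 P0: store L7 := 80 → M/I on L7; bus BusRdX; mem=70
  op2 P0: load  L7 → M/I on L7; bus (none); mem=70
  op3 P0: load  L7 → M/I on L7; bus (none); mem=70
  op4 P0: store L4 := 24 → M/I on L4; bus BusRdX; mem=80
  op5 P0: load  L1 → E/I on L1; bus BusRd; mem=60
  op6 P0: store L3 := 25 → M/I on L3; bus BusRdX; mem=40
  op7 P1: store L1 := 75 → I/M on L1; bus BusRdX; mem=60
  op8 P0: store L7 := 58 → M/I on L7; bus (none); mem=70
  op9 P0: store L6 := 79 → M/I on L6; bus BusRdX; mem=80
  op10 P1: load  L1 → I/M on L1; bus (none); mem=60
  op11 P1: store L2 := 23 → I/M on L2; bus BusRdX; mem=10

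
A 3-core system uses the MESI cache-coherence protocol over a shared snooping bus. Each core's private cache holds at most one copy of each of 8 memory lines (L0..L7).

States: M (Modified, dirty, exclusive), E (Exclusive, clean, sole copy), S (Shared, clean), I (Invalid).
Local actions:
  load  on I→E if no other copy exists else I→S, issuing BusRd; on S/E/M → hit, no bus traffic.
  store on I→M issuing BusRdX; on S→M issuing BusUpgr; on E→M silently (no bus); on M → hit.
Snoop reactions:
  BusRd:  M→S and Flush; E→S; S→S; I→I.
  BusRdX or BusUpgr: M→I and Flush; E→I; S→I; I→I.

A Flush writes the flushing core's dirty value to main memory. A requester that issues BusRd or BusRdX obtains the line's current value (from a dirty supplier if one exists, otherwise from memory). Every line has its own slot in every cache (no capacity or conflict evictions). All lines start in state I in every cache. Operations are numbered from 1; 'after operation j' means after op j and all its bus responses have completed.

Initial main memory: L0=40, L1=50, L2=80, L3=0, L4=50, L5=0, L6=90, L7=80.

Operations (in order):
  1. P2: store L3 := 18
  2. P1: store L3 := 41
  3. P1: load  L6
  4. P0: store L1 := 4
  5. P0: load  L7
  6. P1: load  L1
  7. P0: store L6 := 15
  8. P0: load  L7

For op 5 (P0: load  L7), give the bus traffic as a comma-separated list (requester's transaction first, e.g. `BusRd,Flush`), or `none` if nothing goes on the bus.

step 1: P2: store L3 := 18  ⟶  IIM  (L3)  txn=BusRdX  M[L3]=0
step 2: P1: store L3 := 41  ⟶  IMI  (L3)  txn=BusRdX+Flush  M[L3]=18
step 3: P1: load  L6  ⟶  IEI  (L6)  txn=BusRd  M[L6]=90
step 4: P0: store L1 := 4  ⟶  MII  (L1)  txn=BusRdX  M[L1]=50
step 5: P0: load  L7  ⟶  EII  (L7)  txn=BusRd  M[L7]=80
step 6: P1: load  L1  ⟶  SSI  (L1)  txn=BusRd+Flush  M[L1]=4
step 7: P0: store L6 := 15  ⟶  MII  (L6)  txn=BusRdX  M[L6]=90
step 8: P0: load  L7  ⟶  EII  (L7)  txn=∅  M[L7]=80

bus = BusRd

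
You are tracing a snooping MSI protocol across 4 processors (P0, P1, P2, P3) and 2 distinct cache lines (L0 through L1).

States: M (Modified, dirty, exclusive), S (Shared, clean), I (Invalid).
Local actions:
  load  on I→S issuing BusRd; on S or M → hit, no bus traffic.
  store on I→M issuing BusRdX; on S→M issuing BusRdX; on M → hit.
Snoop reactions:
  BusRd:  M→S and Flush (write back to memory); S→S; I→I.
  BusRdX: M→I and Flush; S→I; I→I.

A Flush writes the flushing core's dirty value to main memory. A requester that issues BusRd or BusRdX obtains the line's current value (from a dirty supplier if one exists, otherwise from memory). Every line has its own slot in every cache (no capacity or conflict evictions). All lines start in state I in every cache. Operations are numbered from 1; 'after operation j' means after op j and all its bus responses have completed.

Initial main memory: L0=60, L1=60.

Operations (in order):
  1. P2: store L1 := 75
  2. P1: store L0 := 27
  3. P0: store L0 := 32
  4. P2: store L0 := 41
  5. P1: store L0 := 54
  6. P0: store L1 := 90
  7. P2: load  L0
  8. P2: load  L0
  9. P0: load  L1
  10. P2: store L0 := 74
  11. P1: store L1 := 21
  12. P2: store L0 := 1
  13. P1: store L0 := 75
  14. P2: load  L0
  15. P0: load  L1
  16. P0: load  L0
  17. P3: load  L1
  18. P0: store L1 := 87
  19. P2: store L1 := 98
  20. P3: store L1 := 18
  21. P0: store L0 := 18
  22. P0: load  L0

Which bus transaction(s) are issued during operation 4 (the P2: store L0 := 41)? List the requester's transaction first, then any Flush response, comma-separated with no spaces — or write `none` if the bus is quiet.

  op1 P2: store L1 := 75 → I/I/M/I on L1; bus BusRdX; mem=60
  op2 P1: store L0 := 27 → I/M/I/I on L0; bus BusRdX; mem=60
  op3 P0: store L0 := 32 → M/I/I/I on L0; bus BusRdX Flush; mem=27
  op4 P2: store L0 := 41 → I/I/M/I on L0; bus BusRdX Flush; mem=32
  op5 P1: store L0 := 54 → I/M/I/I on L0; bus BusRdX Flush; mem=41
  op6 P0: store L1 := 90 → M/I/I/I on L1; bus BusRdX Flush; mem=75
  op7 P2: load  L0 → I/S/S/I on L0; bus BusRd Flush; mem=54
  op8 P2: load  L0 → I/S/S/I on L0; bus (none); mem=54
  op9 P0: load  L1 → M/I/I/I on L1; bus (none); mem=75
  op10 P2: store L0 := 74 → I/I/M/I on L0; bus BusRdX; mem=54
  op11 P1: store L1 := 21 → I/M/I/I on L1; bus BusRdX Flush; mem=90
  op12 P2: store L0 := 1 → I/I/M/I on L0; bus (none); mem=54
  op13 P1: store L0 := 75 → I/M/I/I on L0; bus BusRdX Flush; mem=1
  op14 P2: load  L0 → I/S/S/I on L0; bus BusRd Flush; mem=75
  op15 P0: load  L1 → S/S/I/I on L1; bus BusRd Flush; mem=21
  op16 P0: load  L0 → S/S/S/I on L0; bus BusRd; mem=75
  op17 P3: load  L1 → S/S/I/S on L1; bus BusRd; mem=21
  op18 P0: store L1 := 87 → M/I/I/I on L1; bus BusRdX; mem=21
  op19 P2: store L1 := 98 → I/I/M/I on L1; bus BusRdX Flush; mem=87
  op20 P3: store L1 := 18 → I/I/I/M on L1; bus BusRdX Flush; mem=98
  op21 P0: store L0 := 18 → M/I/I/I on L0; bus BusRdX; mem=75
  op22 P0: load  L0 → M/I/I/I on L0; bus (none); mem=75

bus = BusRdX,Flush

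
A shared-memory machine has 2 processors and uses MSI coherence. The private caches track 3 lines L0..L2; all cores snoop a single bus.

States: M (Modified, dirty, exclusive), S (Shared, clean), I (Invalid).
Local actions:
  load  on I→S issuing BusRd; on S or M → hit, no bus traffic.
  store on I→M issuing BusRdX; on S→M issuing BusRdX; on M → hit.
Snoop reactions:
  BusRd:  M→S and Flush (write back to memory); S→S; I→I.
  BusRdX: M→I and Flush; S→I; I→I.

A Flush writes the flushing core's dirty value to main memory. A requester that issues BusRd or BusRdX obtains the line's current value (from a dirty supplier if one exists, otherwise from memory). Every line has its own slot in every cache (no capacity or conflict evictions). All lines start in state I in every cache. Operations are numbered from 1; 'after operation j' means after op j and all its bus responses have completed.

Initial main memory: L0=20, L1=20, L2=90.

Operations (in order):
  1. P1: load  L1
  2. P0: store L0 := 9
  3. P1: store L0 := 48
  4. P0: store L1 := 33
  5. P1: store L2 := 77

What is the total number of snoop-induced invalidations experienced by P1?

step 1: P1: load  L1  ⟶  IS  (L1)  txn=BusRd  M[L1]=20
step 2: P0: store L0 := 9  ⟶  MI  (L0)  txn=BusRdX  M[L0]=20
step 3: P1: store L0 := 48  ⟶  IM  (L0)  txn=BusRdX+Flush  M[L0]=9
step 4: P0: store L1 := 33  ⟶  MI  (L1)  txn=BusRdX  M[L1]=20
step 5: P1: store L2 := 77  ⟶  IM  (L2)  txn=BusRdX  M[L2]=90

invalidations = 1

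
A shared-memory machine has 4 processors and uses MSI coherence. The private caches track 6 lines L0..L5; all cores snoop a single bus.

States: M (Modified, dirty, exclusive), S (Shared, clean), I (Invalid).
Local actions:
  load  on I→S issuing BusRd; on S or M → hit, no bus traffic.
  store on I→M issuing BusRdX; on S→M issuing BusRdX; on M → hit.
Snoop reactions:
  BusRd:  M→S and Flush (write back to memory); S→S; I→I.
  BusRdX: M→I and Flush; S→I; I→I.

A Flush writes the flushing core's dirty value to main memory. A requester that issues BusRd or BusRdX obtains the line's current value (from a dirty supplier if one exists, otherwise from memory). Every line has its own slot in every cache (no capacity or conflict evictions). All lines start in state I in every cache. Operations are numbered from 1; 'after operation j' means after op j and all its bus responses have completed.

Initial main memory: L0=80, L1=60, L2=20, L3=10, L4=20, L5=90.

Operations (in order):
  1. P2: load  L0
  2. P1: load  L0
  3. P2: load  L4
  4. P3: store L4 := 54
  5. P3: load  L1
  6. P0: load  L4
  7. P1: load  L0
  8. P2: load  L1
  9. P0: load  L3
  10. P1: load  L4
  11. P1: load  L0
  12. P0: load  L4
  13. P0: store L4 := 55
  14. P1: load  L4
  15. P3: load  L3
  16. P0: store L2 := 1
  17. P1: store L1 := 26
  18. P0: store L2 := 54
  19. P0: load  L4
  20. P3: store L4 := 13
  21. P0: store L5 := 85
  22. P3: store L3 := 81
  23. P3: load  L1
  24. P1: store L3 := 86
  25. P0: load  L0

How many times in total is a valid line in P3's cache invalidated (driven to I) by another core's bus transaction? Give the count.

1. P2: load  L0  bus=[BusRd]  L0: P0=I P1=I P2=S P3=I  mem[L0]=80
2. P1: load  L0  bus=[BusRd]  L0: P0=I P1=S P2=S P3=I  mem[L0]=80
3. P2: load  L4  bus=[BusRd]  L4: P0=I P1=I P2=S P3=I  mem[L4]=20
4. P3: store L4 := 54  bus=[BusRdX]  L4: P0=I P1=I P2=I P3=M  mem[L4]=20
5. P3: load  L1  bus=[BusRd]  L1: P0=I P1=I P2=I P3=S  mem[L1]=60
6. P0: load  L4  bus=[BusRd,Flush]  L4: P0=S P1=I P2=I P3=S  mem[L4]=54
7. P1: load  L0  bus=[-]  L0: P0=I P1=S P2=S P3=I  mem[L0]=80
8. P2: load  L1  bus=[BusRd]  L1: P0=I P1=I P2=S P3=S  mem[L1]=60
9. P0: load  L3  bus=[BusRd]  L3: P0=S P1=I P2=I P3=I  mem[L3]=10
10. P1: load  L4  bus=[BusRd]  L4: P0=S P1=S P2=I P3=S  mem[L4]=54
11. P1: load  L0  bus=[-]  L0: P0=I P1=S P2=S P3=I  mem[L0]=80
12. P0: load  L4  bus=[-]  L4: P0=S P1=S P2=I P3=S  mem[L4]=54
13. P0: store L4 := 55  bus=[BusRdX]  L4: P0=M P1=I P2=I P3=I  mem[L4]=54
14. P1: load  L4  bus=[BusRd,Flush]  L4: P0=S P1=S P2=I P3=I  mem[L4]=55
15. P3: load  L3  bus=[BusRd]  L3: P0=S P1=I P2=I P3=S  mem[L3]=10
16. P0: store L2 := 1  bus=[BusRdX]  L2: P0=M P1=I P2=I P3=I  mem[L2]=20
17. P1: store L1 := 26  bus=[BusRdX]  L1: P0=I P1=M P2=I P3=I  mem[L1]=60
18. P0: store L2 := 54  bus=[-]  L2: P0=M P1=I P2=I P3=I  mem[L2]=20
19. P0: load  L4  bus=[-]  L4: P0=S P1=S P2=I P3=I  mem[L4]=55
20. P3: store L4 := 13  bus=[BusRdX]  L4: P0=I P1=I P2=I P3=M  mem[L4]=55
21. P0: store L5 := 85  bus=[BusRdX]  L5: P0=M P1=I P2=I P3=I  mem[L5]=90
22. P3: store L3 := 81  bus=[BusRdX]  L3: P0=I P1=I P2=I P3=M  mem[L3]=10
23. P3: load  L1  bus=[BusRd,Flush]  L1: P0=I P1=S P2=I P3=S  mem[L1]=26
24. P1: store L3 := 86  bus=[BusRdX,Flush]  L3: P0=I P1=M P2=I P3=I  mem[L3]=81
25. P0: load  L0  bus=[BusRd]  L0: P0=S P1=S P2=S P3=I  mem[L0]=80

invalidations = 3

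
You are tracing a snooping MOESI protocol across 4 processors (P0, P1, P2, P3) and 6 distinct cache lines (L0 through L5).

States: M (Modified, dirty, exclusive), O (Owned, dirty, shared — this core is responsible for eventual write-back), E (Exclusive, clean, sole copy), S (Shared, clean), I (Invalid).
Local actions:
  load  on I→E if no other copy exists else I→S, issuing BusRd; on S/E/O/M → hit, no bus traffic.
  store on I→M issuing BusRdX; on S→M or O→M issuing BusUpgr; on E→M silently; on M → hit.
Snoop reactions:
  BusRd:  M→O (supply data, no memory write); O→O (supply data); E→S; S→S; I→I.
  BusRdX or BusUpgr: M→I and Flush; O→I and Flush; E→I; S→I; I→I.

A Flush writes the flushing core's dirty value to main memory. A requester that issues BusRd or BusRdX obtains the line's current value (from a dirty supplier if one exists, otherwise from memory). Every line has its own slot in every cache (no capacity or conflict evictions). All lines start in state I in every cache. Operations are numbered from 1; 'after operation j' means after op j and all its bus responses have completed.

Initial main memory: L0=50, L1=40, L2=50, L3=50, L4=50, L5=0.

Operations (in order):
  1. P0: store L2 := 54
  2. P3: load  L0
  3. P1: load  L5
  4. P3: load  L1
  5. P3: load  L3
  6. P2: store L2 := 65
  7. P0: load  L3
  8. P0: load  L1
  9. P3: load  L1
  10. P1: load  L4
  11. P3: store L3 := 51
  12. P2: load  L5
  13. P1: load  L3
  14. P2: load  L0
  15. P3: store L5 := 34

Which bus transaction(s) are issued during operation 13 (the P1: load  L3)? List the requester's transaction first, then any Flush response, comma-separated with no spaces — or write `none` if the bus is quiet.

bus = BusRd

step 1: P0: store L2 := 54  ⟶  MIII  (L2)  txn=BusRdX  M[L2]=50
step 2: P3: load  L0  ⟶  IIIE  (L0)  txn=BusRd  M[L0]=50
step 3: P1: load  L5  ⟶  IEII  (L5)  txn=BusRd  M[L5]=0
step 4: P3: load  L1  ⟶  IIIE  (L1)  txn=BusRd  M[L1]=40
step 5: P3: load  L3  ⟶  IIIE  (L3)  txn=BusRd  M[L3]=50
step 6: P2: store L2 := 65  ⟶  IIMI  (L2)  txn=BusRdX+Flush  M[L2]=54
step 7: P0: load  L3  ⟶  SIIS  (L3)  txn=BusRd  M[L3]=50
step 8: P0: load  L1  ⟶  SIIS  (L1)  txn=BusRd  M[L1]=40
step 9: P3: load  L1  ⟶  SIIS  (L1)  txn=∅  M[L1]=40
step 10: P1: load  L4  ⟶  IEII  (L4)  txn=BusRd  M[L4]=50
step 11: P3: store L3 := 51  ⟶  IIIM  (L3)  txn=BusUpgr  M[L3]=50
step 12: P2: load  L5  ⟶  ISSI  (L5)  txn=BusRd  M[L5]=0
step 13: P1: load  L3  ⟶  ISIO  (L3)  txn=BusRd  M[L3]=50
step 14: P2: load  L0  ⟶  IISS  (L0)  txn=BusRd  M[L0]=50
step 15: P3: store L5 := 34  ⟶  IIIM  (L5)  txn=BusRdX  M[L5]=0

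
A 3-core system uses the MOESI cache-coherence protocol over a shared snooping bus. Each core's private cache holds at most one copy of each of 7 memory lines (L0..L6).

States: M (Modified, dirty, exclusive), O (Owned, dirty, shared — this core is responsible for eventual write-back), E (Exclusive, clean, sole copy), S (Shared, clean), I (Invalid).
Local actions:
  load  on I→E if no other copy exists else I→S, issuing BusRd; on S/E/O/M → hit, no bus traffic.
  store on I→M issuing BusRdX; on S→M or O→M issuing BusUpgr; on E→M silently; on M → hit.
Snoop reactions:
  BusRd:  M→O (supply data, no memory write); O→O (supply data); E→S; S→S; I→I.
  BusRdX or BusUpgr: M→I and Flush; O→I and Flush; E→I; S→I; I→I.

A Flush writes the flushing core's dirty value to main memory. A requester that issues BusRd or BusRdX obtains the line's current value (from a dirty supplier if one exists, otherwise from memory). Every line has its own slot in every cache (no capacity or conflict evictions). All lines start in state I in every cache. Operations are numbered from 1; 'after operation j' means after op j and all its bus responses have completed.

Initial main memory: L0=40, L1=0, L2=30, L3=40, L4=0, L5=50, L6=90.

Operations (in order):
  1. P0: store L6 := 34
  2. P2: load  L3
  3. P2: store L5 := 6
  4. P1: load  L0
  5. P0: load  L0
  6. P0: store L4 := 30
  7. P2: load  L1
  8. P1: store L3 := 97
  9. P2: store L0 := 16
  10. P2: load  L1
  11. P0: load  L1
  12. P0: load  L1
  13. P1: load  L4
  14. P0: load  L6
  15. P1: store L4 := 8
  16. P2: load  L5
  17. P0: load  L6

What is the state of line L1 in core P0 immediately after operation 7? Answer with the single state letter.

state = I

step 1: P0: store L6 := 34  ⟶  MII  (L6)  txn=BusRdX  M[L6]=90
step 2: P2: load  L3  ⟶  IIE  (L3)  txn=BusRd  M[L3]=40
step 3: P2: store L5 := 6  ⟶  IIM  (L5)  txn=BusRdX  M[L5]=50
step 4: P1: load  L0  ⟶  IEI  (L0)  txn=BusRd  M[L0]=40
step 5: P0: load  L0  ⟶  SSI  (L0)  txn=BusRd  M[L0]=40
step 6: P0: store L4 := 30  ⟶  MII  (L4)  txn=BusRdX  M[L4]=0
step 7: P2: load  L1  ⟶  IIE  (L1)  txn=BusRd  M[L1]=0
step 8: P1: store L3 := 97  ⟶  IMI  (L3)  txn=BusRdX  M[L3]=40
step 9: P2: store L0 := 16  ⟶  IIM  (L0)  txn=BusRdX  M[L0]=40
step 10: P2: load  L1  ⟶  IIE  (L1)  txn=∅  M[L1]=0
step 11: P0: load  L1  ⟶  SIS  (L1)  txn=BusRd  M[L1]=0
step 12: P0: load  L1  ⟶  SIS  (L1)  txn=∅  M[L1]=0
step 13: P1: load  L4  ⟶  OSI  (L4)  txn=BusRd  M[L4]=0
step 14: P0: load  L6  ⟶  MII  (L6)  txn=∅  M[L6]=90
step 15: P1: store L4 := 8  ⟶  IMI  (L4)  txn=BusUpgr+Flush  M[L4]=30
step 16: P2: load  L5  ⟶  IIM  (L5)  txn=∅  M[L5]=50
step 17: P0: load  L6  ⟶  MII  (L6)  txn=∅  M[L6]=90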